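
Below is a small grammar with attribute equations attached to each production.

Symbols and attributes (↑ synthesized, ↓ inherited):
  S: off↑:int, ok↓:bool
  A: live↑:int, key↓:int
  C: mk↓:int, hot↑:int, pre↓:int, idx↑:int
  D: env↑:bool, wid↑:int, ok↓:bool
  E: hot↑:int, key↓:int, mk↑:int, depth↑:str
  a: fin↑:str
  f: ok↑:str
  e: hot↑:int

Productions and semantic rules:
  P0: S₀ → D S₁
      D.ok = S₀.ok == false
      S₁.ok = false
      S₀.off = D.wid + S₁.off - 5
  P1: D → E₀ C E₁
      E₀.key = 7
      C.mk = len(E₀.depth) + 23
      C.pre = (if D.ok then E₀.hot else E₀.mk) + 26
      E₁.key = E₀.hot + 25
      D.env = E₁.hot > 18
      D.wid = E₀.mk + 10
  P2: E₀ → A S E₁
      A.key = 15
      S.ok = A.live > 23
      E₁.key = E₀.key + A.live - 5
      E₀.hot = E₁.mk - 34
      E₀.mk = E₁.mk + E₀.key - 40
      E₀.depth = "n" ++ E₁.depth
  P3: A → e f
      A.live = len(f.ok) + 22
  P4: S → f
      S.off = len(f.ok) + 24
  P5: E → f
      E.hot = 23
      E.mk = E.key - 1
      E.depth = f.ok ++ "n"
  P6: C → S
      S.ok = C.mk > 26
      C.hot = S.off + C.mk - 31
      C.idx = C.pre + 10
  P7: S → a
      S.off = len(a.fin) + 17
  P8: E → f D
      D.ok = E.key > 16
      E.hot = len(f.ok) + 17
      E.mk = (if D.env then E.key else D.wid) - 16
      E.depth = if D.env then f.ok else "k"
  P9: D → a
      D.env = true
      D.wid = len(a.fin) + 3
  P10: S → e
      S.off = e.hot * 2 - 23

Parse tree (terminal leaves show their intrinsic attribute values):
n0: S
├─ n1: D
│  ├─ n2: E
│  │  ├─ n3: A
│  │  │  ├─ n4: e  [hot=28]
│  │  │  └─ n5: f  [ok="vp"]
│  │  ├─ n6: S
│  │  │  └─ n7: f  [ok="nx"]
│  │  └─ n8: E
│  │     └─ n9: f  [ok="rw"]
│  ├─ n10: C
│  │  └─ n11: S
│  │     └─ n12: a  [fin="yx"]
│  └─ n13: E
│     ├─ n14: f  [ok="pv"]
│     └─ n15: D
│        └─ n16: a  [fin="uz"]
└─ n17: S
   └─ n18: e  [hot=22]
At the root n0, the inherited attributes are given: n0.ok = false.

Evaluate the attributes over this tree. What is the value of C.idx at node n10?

1. n0.ok = false  [given at root]
2. n1.ok = true  [S₀.ok == false]
3. n2.key = 7  [7]
4. n3.key = 15  [15]
5. n4.hot = 28  [terminal]
6. n5.ok = "vp"  [terminal]
7. n3.live = 24  [len(f.ok) + 22]
8. n6.ok = true  [A.live > 23]
9. n7.ok = "nx"  [terminal]
10. n6.off = 26  [len(f.ok) + 24]
11. n8.key = 26  [E₀.key + A.live - 5]
12. n9.ok = "rw"  [terminal]
13. n8.hot = 23  [23]
14. n8.mk = 25  [E.key - 1]
15. n8.depth = "rwn"  [f.ok ++ "n"]
16. n2.hot = -9  [E₁.mk - 34]
17. n2.mk = -8  [E₁.mk + E₀.key - 40]
18. n2.depth = "nrwn"  ["n" ++ E₁.depth]
19. n10.mk = 27  [len(E₀.depth) + 23]
20. n10.pre = 17  [(if D.ok then E₀.hot else E₀.mk) + 26]
21. n11.ok = true  [C.mk > 26]
22. n12.fin = "yx"  [terminal]
23. n11.off = 19  [len(a.fin) + 17]
24. n10.hot = 15  [S.off + C.mk - 31]
25. n10.idx = 27  [C.pre + 10]
26. n13.key = 16  [E₀.hot + 25]
27. n14.ok = "pv"  [terminal]
28. n15.ok = false  [E.key > 16]
29. n16.fin = "uz"  [terminal]
30. n15.env = true  [true]
31. n15.wid = 5  [len(a.fin) + 3]
32. n13.hot = 19  [len(f.ok) + 17]
33. n13.mk = 0  [(if D.env then E.key else D.wid) - 16]
34. n13.depth = "pv"  [if D.env then f.ok else "k"]
35. n1.env = true  [E₁.hot > 18]
36. n1.wid = 2  [E₀.mk + 10]
37. n17.ok = false  [false]
38. n18.hot = 22  [terminal]
39. n17.off = 21  [e.hot * 2 - 23]
40. n0.off = 18  [D.wid + S₁.off - 5]

27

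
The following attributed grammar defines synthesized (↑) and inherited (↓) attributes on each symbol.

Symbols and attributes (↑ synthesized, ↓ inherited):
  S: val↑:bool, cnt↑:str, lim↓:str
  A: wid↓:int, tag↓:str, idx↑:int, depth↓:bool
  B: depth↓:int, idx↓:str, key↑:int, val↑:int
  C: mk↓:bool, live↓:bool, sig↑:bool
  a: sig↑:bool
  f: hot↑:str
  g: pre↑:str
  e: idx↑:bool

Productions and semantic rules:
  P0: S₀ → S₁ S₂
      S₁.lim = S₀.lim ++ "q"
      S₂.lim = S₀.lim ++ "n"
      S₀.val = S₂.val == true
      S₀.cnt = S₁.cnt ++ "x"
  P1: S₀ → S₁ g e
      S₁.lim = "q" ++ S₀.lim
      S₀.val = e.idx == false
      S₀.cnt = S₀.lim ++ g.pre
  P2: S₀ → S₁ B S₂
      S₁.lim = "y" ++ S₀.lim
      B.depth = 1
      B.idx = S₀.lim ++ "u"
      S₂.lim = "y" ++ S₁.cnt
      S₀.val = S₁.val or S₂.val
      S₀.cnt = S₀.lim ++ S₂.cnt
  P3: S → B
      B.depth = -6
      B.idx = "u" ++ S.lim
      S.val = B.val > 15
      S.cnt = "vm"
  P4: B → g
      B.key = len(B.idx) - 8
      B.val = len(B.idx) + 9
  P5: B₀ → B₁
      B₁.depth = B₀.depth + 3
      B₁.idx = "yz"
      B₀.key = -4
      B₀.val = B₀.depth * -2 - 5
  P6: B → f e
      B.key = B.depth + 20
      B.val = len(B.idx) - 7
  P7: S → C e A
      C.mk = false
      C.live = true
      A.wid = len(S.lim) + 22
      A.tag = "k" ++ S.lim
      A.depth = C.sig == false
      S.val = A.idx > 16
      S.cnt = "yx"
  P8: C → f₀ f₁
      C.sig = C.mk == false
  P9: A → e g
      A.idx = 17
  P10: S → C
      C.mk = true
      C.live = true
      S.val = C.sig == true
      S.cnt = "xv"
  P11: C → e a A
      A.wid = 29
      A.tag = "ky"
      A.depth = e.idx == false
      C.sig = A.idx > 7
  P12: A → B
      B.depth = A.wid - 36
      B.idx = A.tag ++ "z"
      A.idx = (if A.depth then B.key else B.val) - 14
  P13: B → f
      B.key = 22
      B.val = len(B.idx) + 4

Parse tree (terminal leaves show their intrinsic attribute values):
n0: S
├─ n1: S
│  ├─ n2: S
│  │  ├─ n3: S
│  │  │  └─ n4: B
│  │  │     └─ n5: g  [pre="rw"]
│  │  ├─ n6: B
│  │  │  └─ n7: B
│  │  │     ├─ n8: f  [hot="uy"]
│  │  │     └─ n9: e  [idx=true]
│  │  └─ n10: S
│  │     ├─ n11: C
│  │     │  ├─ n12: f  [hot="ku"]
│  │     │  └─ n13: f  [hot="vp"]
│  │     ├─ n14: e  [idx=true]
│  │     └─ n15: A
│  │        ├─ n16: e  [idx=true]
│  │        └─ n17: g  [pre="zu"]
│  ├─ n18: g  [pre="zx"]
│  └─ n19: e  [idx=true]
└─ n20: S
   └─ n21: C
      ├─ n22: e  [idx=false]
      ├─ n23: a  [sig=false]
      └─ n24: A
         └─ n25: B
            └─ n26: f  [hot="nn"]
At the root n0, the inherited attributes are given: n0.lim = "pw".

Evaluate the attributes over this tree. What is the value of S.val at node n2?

true

1. n0.lim = "pw"  [given at root]
2. n1.lim = "pwq"  [S₀.lim ++ "q"]
3. n2.lim = "qpwq"  ["q" ++ S₀.lim]
4. n3.lim = "yqpwq"  ["y" ++ S₀.lim]
5. n4.depth = -6  [-6]
6. n4.idx = "uyqpwq"  ["u" ++ S.lim]
7. n5.pre = "rw"  [terminal]
8. n4.key = -2  [len(B.idx) - 8]
9. n4.val = 15  [len(B.idx) + 9]
10. n3.val = false  [B.val > 15]
11. n3.cnt = "vm"  ["vm"]
12. n6.depth = 1  [1]
13. n6.idx = "qpwqu"  [S₀.lim ++ "u"]
14. n7.depth = 4  [B₀.depth + 3]
15. n7.idx = "yz"  ["yz"]
16. n8.hot = "uy"  [terminal]
17. n9.idx = true  [terminal]
18. n7.key = 24  [B.depth + 20]
19. n7.val = -5  [len(B.idx) - 7]
20. n6.key = -4  [-4]
21. n6.val = -7  [B₀.depth * -2 - 5]
22. n10.lim = "yvm"  ["y" ++ S₁.cnt]
23. n11.mk = false  [false]
24. n11.live = true  [true]
25. n12.hot = "ku"  [terminal]
26. n13.hot = "vp"  [terminal]
27. n11.sig = true  [C.mk == false]
28. n14.idx = true  [terminal]
29. n15.wid = 25  [len(S.lim) + 22]
30. n15.tag = "kyvm"  ["k" ++ S.lim]
31. n15.depth = false  [C.sig == false]
32. n16.idx = true  [terminal]
33. n17.pre = "zu"  [terminal]
34. n15.idx = 17  [17]
35. n10.val = true  [A.idx > 16]
36. n10.cnt = "yx"  ["yx"]
37. n2.val = true  [S₁.val or S₂.val]
38. n2.cnt = "qpwqyx"  [S₀.lim ++ S₂.cnt]
39. n18.pre = "zx"  [terminal]
40. n19.idx = true  [terminal]
41. n1.val = false  [e.idx == false]
42. n1.cnt = "pwqzx"  [S₀.lim ++ g.pre]
43. n20.lim = "pwn"  [S₀.lim ++ "n"]
44. n21.mk = true  [true]
45. n21.live = true  [true]
46. n22.idx = false  [terminal]
47. n23.sig = false  [terminal]
48. n24.wid = 29  [29]
49. n24.tag = "ky"  ["ky"]
50. n24.depth = true  [e.idx == false]
51. n25.depth = -7  [A.wid - 36]
52. n25.idx = "kyz"  [A.tag ++ "z"]
53. n26.hot = "nn"  [terminal]
54. n25.key = 22  [22]
55. n25.val = 7  [len(B.idx) + 4]
56. n24.idx = 8  [(if A.depth then B.key else B.val) - 14]
57. n21.sig = true  [A.idx > 7]
58. n20.val = true  [C.sig == true]
59. n20.cnt = "xv"  ["xv"]
60. n0.val = true  [S₂.val == true]
61. n0.cnt = "pwqzxx"  [S₁.cnt ++ "x"]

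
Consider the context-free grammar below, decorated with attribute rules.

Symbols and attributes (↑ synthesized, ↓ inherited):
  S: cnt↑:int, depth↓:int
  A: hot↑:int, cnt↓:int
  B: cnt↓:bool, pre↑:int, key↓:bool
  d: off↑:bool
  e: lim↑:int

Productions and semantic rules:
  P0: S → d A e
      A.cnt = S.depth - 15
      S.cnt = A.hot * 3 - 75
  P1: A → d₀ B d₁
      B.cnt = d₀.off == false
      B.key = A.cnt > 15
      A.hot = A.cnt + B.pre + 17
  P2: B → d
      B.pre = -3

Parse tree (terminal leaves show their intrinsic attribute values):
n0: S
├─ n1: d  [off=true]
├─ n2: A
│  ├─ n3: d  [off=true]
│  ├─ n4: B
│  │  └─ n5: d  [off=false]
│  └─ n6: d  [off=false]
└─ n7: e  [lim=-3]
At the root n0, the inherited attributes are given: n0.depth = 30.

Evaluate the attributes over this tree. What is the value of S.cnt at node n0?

1. n0.depth = 30  [given at root]
2. n1.off = true  [terminal]
3. n2.cnt = 15  [S.depth - 15]
4. n3.off = true  [terminal]
5. n4.cnt = false  [d₀.off == false]
6. n4.key = false  [A.cnt > 15]
7. n5.off = false  [terminal]
8. n4.pre = -3  [-3]
9. n6.off = false  [terminal]
10. n2.hot = 29  [A.cnt + B.pre + 17]
11. n7.lim = -3  [terminal]
12. n0.cnt = 12  [A.hot * 3 - 75]

12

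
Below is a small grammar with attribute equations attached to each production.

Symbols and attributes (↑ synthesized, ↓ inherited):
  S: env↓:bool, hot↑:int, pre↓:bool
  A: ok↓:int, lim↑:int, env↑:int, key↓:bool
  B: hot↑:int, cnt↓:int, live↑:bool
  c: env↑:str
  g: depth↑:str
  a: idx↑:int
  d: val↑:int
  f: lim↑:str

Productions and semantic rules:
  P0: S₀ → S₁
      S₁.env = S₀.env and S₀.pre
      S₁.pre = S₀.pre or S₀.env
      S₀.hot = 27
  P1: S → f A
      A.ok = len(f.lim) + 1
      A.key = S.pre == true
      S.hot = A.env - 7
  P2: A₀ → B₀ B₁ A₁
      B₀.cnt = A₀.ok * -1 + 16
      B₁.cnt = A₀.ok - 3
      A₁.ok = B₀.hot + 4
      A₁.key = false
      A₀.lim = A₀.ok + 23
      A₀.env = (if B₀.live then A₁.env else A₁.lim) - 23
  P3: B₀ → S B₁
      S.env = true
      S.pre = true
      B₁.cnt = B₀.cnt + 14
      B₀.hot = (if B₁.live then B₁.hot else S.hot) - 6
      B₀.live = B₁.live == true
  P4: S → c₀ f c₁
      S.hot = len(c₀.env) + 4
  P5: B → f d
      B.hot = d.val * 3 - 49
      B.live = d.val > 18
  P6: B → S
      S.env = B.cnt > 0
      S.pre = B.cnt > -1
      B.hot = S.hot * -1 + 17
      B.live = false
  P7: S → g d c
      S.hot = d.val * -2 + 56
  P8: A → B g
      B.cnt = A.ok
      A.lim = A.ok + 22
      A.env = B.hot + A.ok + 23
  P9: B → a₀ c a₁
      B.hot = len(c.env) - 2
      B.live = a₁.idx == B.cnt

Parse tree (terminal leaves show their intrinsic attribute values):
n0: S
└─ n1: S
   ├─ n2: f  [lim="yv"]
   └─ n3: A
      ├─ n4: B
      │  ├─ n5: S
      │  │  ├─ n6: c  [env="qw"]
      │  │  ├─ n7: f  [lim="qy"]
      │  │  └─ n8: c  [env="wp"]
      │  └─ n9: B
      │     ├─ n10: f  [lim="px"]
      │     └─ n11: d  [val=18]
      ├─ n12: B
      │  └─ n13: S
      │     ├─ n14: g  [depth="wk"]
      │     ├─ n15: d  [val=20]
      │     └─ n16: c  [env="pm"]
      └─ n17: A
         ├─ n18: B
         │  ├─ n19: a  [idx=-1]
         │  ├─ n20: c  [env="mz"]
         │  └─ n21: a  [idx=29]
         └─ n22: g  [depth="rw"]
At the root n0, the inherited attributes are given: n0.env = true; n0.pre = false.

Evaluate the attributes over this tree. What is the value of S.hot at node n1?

1. n0.env = true  [given at root]
2. n0.pre = false  [given at root]
3. n1.env = false  [S₀.env and S₀.pre]
4. n1.pre = true  [S₀.pre or S₀.env]
5. n2.lim = "yv"  [terminal]
6. n3.ok = 3  [len(f.lim) + 1]
7. n3.key = true  [S.pre == true]
8. n4.cnt = 13  [A₀.ok * -1 + 16]
9. n5.env = true  [true]
10. n5.pre = true  [true]
11. n6.env = "qw"  [terminal]
12. n7.lim = "qy"  [terminal]
13. n8.env = "wp"  [terminal]
14. n5.hot = 6  [len(c₀.env) + 4]
15. n9.cnt = 27  [B₀.cnt + 14]
16. n10.lim = "px"  [terminal]
17. n11.val = 18  [terminal]
18. n9.hot = 5  [d.val * 3 - 49]
19. n9.live = false  [d.val > 18]
20. n4.hot = 0  [(if B₁.live then B₁.hot else S.hot) - 6]
21. n4.live = false  [B₁.live == true]
22. n12.cnt = 0  [A₀.ok - 3]
23. n13.env = false  [B.cnt > 0]
24. n13.pre = true  [B.cnt > -1]
25. n14.depth = "wk"  [terminal]
26. n15.val = 20  [terminal]
27. n16.env = "pm"  [terminal]
28. n13.hot = 16  [d.val * -2 + 56]
29. n12.hot = 1  [S.hot * -1 + 17]
30. n12.live = false  [false]
31. n17.ok = 4  [B₀.hot + 4]
32. n17.key = false  [false]
33. n18.cnt = 4  [A.ok]
34. n19.idx = -1  [terminal]
35. n20.env = "mz"  [terminal]
36. n21.idx = 29  [terminal]
37. n18.hot = 0  [len(c.env) - 2]
38. n18.live = false  [a₁.idx == B.cnt]
39. n22.depth = "rw"  [terminal]
40. n17.lim = 26  [A.ok + 22]
41. n17.env = 27  [B.hot + A.ok + 23]
42. n3.lim = 26  [A₀.ok + 23]
43. n3.env = 3  [(if B₀.live then A₁.env else A₁.lim) - 23]
44. n1.hot = -4  [A.env - 7]
45. n0.hot = 27  [27]

-4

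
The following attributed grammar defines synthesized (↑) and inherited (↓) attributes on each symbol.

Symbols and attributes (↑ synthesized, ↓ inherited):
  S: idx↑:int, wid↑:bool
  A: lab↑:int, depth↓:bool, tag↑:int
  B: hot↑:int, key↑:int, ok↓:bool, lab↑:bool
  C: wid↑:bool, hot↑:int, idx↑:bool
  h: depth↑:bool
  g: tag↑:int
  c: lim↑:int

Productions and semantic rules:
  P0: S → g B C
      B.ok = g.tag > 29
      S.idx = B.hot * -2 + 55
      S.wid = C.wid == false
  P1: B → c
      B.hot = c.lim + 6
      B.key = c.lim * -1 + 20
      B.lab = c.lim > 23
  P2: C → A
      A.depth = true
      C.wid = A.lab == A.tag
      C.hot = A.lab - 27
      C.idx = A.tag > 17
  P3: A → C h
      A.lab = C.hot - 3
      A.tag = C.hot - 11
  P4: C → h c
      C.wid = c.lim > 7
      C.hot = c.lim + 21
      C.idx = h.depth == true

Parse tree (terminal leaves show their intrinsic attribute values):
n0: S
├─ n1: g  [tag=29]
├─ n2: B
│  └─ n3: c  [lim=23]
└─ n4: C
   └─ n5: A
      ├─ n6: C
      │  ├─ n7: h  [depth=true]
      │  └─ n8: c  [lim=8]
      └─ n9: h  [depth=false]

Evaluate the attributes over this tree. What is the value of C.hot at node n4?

1. n1.tag = 29  [terminal]
2. n2.ok = false  [g.tag > 29]
3. n3.lim = 23  [terminal]
4. n2.hot = 29  [c.lim + 6]
5. n2.key = -3  [c.lim * -1 + 20]
6. n2.lab = false  [c.lim > 23]
7. n5.depth = true  [true]
8. n7.depth = true  [terminal]
9. n8.lim = 8  [terminal]
10. n6.wid = true  [c.lim > 7]
11. n6.hot = 29  [c.lim + 21]
12. n6.idx = true  [h.depth == true]
13. n9.depth = false  [terminal]
14. n5.lab = 26  [C.hot - 3]
15. n5.tag = 18  [C.hot - 11]
16. n4.wid = false  [A.lab == A.tag]
17. n4.hot = -1  [A.lab - 27]
18. n4.idx = true  [A.tag > 17]
19. n0.idx = -3  [B.hot * -2 + 55]
20. n0.wid = true  [C.wid == false]

-1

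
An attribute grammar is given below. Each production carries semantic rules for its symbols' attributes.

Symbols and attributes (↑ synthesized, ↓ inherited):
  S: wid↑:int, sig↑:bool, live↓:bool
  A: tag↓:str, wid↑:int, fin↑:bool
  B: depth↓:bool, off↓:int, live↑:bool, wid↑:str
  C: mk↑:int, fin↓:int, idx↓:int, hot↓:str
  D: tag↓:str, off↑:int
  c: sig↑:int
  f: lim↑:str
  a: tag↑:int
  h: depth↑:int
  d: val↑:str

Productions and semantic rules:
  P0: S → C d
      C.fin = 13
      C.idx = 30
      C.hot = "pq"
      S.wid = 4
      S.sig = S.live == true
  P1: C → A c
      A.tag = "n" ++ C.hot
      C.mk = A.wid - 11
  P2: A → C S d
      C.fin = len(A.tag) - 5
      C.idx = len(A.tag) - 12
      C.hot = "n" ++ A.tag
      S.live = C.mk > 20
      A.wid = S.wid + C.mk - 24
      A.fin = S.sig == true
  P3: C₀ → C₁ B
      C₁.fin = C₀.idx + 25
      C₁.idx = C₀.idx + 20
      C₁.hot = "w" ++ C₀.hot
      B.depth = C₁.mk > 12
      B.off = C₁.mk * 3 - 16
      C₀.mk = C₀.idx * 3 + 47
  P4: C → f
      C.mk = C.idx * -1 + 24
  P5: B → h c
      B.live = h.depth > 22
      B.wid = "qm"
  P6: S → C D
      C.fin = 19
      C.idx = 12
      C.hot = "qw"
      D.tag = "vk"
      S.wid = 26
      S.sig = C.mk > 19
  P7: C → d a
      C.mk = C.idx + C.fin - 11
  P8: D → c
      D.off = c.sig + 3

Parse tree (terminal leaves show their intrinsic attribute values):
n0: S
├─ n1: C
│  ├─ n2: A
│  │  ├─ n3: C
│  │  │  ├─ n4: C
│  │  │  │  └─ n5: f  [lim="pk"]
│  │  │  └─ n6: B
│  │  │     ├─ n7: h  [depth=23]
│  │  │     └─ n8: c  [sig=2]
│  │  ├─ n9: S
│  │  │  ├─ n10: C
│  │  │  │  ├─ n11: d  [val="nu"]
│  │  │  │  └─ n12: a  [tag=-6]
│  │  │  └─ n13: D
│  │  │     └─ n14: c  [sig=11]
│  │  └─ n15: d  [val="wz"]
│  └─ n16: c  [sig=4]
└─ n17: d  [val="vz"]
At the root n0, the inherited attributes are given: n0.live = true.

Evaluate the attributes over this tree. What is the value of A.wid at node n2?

1. n0.live = true  [given at root]
2. n1.fin = 13  [13]
3. n1.idx = 30  [30]
4. n1.hot = "pq"  ["pq"]
5. n2.tag = "npq"  ["n" ++ C.hot]
6. n3.fin = -2  [len(A.tag) - 5]
7. n3.idx = -9  [len(A.tag) - 12]
8. n3.hot = "nnpq"  ["n" ++ A.tag]
9. n4.fin = 16  [C₀.idx + 25]
10. n4.idx = 11  [C₀.idx + 20]
11. n4.hot = "wnnpq"  ["w" ++ C₀.hot]
12. n5.lim = "pk"  [terminal]
13. n4.mk = 13  [C.idx * -1 + 24]
14. n6.depth = true  [C₁.mk > 12]
15. n6.off = 23  [C₁.mk * 3 - 16]
16. n7.depth = 23  [terminal]
17. n8.sig = 2  [terminal]
18. n6.live = true  [h.depth > 22]
19. n6.wid = "qm"  ["qm"]
20. n3.mk = 20  [C₀.idx * 3 + 47]
21. n9.live = false  [C.mk > 20]
22. n10.fin = 19  [19]
23. n10.idx = 12  [12]
24. n10.hot = "qw"  ["qw"]
25. n11.val = "nu"  [terminal]
26. n12.tag = -6  [terminal]
27. n10.mk = 20  [C.idx + C.fin - 11]
28. n13.tag = "vk"  ["vk"]
29. n14.sig = 11  [terminal]
30. n13.off = 14  [c.sig + 3]
31. n9.wid = 26  [26]
32. n9.sig = true  [C.mk > 19]
33. n15.val = "wz"  [terminal]
34. n2.wid = 22  [S.wid + C.mk - 24]
35. n2.fin = true  [S.sig == true]
36. n16.sig = 4  [terminal]
37. n1.mk = 11  [A.wid - 11]
38. n17.val = "vz"  [terminal]
39. n0.wid = 4  [4]
40. n0.sig = true  [S.live == true]

22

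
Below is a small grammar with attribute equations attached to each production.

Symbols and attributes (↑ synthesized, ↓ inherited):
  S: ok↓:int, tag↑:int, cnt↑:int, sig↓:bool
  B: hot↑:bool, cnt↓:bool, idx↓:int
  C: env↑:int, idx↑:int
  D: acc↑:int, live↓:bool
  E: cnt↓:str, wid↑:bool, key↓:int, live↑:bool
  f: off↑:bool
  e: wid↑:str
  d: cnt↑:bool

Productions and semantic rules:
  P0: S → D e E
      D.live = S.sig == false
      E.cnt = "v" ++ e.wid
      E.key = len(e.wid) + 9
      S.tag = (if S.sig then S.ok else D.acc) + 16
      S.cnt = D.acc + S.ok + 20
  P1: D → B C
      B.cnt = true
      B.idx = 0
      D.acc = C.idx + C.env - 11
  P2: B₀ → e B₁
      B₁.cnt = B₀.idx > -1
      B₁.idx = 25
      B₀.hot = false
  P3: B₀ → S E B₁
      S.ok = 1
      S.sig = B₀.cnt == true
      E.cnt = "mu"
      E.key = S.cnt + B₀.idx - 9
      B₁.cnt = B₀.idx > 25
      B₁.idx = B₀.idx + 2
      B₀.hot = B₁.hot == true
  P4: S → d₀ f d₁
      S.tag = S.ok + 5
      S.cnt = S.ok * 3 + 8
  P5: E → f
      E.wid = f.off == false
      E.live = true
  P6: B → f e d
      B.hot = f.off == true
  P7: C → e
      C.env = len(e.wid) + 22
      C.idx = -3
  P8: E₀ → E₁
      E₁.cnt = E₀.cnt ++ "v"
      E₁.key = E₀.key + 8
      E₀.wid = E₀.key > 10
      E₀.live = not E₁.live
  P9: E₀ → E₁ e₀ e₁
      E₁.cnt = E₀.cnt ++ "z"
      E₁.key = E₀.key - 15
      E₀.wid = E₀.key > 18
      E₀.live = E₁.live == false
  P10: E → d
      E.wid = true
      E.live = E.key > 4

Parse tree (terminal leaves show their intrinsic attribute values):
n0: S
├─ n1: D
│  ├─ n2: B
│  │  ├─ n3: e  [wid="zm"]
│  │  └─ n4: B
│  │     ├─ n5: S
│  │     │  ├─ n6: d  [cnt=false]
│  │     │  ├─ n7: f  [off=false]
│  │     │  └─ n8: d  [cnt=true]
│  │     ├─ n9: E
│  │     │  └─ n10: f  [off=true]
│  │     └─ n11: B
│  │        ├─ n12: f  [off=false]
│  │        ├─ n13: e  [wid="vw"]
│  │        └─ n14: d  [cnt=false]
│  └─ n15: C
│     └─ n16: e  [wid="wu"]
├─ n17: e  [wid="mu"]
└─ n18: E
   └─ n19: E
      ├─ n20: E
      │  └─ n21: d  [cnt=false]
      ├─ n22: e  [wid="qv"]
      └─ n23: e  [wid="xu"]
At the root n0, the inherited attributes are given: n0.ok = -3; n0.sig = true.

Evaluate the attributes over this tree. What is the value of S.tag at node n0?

13

1. n0.ok = -3  [given at root]
2. n0.sig = true  [given at root]
3. n1.live = false  [S.sig == false]
4. n2.cnt = true  [true]
5. n2.idx = 0  [0]
6. n3.wid = "zm"  [terminal]
7. n4.cnt = true  [B₀.idx > -1]
8. n4.idx = 25  [25]
9. n5.ok = 1  [1]
10. n5.sig = true  [B₀.cnt == true]
11. n6.cnt = false  [terminal]
12. n7.off = false  [terminal]
13. n8.cnt = true  [terminal]
14. n5.tag = 6  [S.ok + 5]
15. n5.cnt = 11  [S.ok * 3 + 8]
16. n9.cnt = "mu"  ["mu"]
17. n9.key = 27  [S.cnt + B₀.idx - 9]
18. n10.off = true  [terminal]
19. n9.wid = false  [f.off == false]
20. n9.live = true  [true]
21. n11.cnt = false  [B₀.idx > 25]
22. n11.idx = 27  [B₀.idx + 2]
23. n12.off = false  [terminal]
24. n13.wid = "vw"  [terminal]
25. n14.cnt = false  [terminal]
26. n11.hot = false  [f.off == true]
27. n4.hot = false  [B₁.hot == true]
28. n2.hot = false  [false]
29. n16.wid = "wu"  [terminal]
30. n15.env = 24  [len(e.wid) + 22]
31. n15.idx = -3  [-3]
32. n1.acc = 10  [C.idx + C.env - 11]
33. n17.wid = "mu"  [terminal]
34. n18.cnt = "vmu"  ["v" ++ e.wid]
35. n18.key = 11  [len(e.wid) + 9]
36. n19.cnt = "vmuv"  [E₀.cnt ++ "v"]
37. n19.key = 19  [E₀.key + 8]
38. n20.cnt = "vmuvz"  [E₀.cnt ++ "z"]
39. n20.key = 4  [E₀.key - 15]
40. n21.cnt = false  [terminal]
41. n20.wid = true  [true]
42. n20.live = false  [E.key > 4]
43. n22.wid = "qv"  [terminal]
44. n23.wid = "xu"  [terminal]
45. n19.wid = true  [E₀.key > 18]
46. n19.live = true  [E₁.live == false]
47. n18.wid = true  [E₀.key > 10]
48. n18.live = false  [not E₁.live]
49. n0.tag = 13  [(if S.sig then S.ok else D.acc) + 16]
50. n0.cnt = 27  [D.acc + S.ok + 20]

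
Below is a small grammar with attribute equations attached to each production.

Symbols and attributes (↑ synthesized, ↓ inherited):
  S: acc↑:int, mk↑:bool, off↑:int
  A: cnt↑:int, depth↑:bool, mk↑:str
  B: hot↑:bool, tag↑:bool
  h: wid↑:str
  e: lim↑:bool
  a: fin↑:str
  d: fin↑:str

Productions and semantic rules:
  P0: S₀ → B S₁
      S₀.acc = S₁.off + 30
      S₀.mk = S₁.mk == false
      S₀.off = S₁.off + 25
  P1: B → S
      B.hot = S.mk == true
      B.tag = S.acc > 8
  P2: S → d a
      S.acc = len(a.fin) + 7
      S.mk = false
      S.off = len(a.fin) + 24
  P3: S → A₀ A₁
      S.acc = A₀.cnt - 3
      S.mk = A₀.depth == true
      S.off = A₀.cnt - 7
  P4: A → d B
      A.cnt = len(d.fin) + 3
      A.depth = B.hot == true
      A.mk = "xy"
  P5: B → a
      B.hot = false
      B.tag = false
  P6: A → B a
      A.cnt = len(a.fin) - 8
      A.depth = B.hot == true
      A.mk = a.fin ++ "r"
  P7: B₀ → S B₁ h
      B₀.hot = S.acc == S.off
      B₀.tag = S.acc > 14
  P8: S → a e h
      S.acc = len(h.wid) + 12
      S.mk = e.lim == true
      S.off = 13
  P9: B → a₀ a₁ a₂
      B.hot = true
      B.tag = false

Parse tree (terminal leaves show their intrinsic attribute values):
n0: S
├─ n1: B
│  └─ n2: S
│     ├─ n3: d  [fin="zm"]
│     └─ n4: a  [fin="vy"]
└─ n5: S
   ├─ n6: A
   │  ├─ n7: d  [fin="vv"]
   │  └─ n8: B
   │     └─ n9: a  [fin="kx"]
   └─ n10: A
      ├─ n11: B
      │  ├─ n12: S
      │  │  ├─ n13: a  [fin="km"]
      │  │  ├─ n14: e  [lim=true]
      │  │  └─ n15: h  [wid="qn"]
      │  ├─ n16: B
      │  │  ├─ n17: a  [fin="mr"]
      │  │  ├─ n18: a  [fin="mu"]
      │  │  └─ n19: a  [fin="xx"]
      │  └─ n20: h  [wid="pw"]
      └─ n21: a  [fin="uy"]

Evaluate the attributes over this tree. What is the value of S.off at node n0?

23

1. n3.fin = "zm"  [terminal]
2. n4.fin = "vy"  [terminal]
3. n2.acc = 9  [len(a.fin) + 7]
4. n2.mk = false  [false]
5. n2.off = 26  [len(a.fin) + 24]
6. n1.hot = false  [S.mk == true]
7. n1.tag = true  [S.acc > 8]
8. n7.fin = "vv"  [terminal]
9. n9.fin = "kx"  [terminal]
10. n8.hot = false  [false]
11. n8.tag = false  [false]
12. n6.cnt = 5  [len(d.fin) + 3]
13. n6.depth = false  [B.hot == true]
14. n6.mk = "xy"  ["xy"]
15. n13.fin = "km"  [terminal]
16. n14.lim = true  [terminal]
17. n15.wid = "qn"  [terminal]
18. n12.acc = 14  [len(h.wid) + 12]
19. n12.mk = true  [e.lim == true]
20. n12.off = 13  [13]
21. n17.fin = "mr"  [terminal]
22. n18.fin = "mu"  [terminal]
23. n19.fin = "xx"  [terminal]
24. n16.hot = true  [true]
25. n16.tag = false  [false]
26. n20.wid = "pw"  [terminal]
27. n11.hot = false  [S.acc == S.off]
28. n11.tag = false  [S.acc > 14]
29. n21.fin = "uy"  [terminal]
30. n10.cnt = -6  [len(a.fin) - 8]
31. n10.depth = false  [B.hot == true]
32. n10.mk = "uyr"  [a.fin ++ "r"]
33. n5.acc = 2  [A₀.cnt - 3]
34. n5.mk = false  [A₀.depth == true]
35. n5.off = -2  [A₀.cnt - 7]
36. n0.acc = 28  [S₁.off + 30]
37. n0.mk = true  [S₁.mk == false]
38. n0.off = 23  [S₁.off + 25]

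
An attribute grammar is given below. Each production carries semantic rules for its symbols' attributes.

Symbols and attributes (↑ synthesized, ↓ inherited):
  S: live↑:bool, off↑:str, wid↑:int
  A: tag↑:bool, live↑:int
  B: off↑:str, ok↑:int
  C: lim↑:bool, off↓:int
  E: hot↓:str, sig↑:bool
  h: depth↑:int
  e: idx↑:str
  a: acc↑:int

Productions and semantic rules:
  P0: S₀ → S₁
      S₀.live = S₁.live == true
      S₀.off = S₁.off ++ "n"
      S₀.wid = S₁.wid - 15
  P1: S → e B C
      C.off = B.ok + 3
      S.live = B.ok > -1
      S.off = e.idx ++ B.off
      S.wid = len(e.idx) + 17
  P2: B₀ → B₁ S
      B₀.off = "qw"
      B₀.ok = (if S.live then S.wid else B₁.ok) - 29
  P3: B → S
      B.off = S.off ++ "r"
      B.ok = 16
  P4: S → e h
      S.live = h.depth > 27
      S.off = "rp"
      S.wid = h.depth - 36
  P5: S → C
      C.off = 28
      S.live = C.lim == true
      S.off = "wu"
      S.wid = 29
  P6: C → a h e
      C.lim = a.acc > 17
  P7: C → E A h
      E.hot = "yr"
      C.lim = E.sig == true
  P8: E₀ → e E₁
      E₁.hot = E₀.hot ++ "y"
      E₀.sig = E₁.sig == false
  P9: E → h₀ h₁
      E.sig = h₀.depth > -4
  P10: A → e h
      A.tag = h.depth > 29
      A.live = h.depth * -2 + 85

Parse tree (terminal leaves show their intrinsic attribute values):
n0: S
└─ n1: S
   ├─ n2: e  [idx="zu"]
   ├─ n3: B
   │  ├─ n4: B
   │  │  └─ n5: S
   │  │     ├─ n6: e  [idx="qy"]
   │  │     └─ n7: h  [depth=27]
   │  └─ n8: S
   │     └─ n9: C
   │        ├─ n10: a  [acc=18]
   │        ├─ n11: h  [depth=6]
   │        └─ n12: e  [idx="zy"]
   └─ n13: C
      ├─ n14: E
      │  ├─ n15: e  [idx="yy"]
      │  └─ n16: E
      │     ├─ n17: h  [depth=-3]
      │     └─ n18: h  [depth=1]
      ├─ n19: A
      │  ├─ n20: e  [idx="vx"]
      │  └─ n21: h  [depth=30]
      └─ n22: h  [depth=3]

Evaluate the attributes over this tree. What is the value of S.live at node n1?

true

1. n2.idx = "zu"  [terminal]
2. n6.idx = "qy"  [terminal]
3. n7.depth = 27  [terminal]
4. n5.live = false  [h.depth > 27]
5. n5.off = "rp"  ["rp"]
6. n5.wid = -9  [h.depth - 36]
7. n4.off = "rpr"  [S.off ++ "r"]
8. n4.ok = 16  [16]
9. n9.off = 28  [28]
10. n10.acc = 18  [terminal]
11. n11.depth = 6  [terminal]
12. n12.idx = "zy"  [terminal]
13. n9.lim = true  [a.acc > 17]
14. n8.live = true  [C.lim == true]
15. n8.off = "wu"  ["wu"]
16. n8.wid = 29  [29]
17. n3.off = "qw"  ["qw"]
18. n3.ok = 0  [(if S.live then S.wid else B₁.ok) - 29]
19. n13.off = 3  [B.ok + 3]
20. n14.hot = "yr"  ["yr"]
21. n15.idx = "yy"  [terminal]
22. n16.hot = "yry"  [E₀.hot ++ "y"]
23. n17.depth = -3  [terminal]
24. n18.depth = 1  [terminal]
25. n16.sig = true  [h₀.depth > -4]
26. n14.sig = false  [E₁.sig == false]
27. n20.idx = "vx"  [terminal]
28. n21.depth = 30  [terminal]
29. n19.tag = true  [h.depth > 29]
30. n19.live = 25  [h.depth * -2 + 85]
31. n22.depth = 3  [terminal]
32. n13.lim = false  [E.sig == true]
33. n1.live = true  [B.ok > -1]
34. n1.off = "zuqw"  [e.idx ++ B.off]
35. n1.wid = 19  [len(e.idx) + 17]
36. n0.live = true  [S₁.live == true]
37. n0.off = "zuqwn"  [S₁.off ++ "n"]
38. n0.wid = 4  [S₁.wid - 15]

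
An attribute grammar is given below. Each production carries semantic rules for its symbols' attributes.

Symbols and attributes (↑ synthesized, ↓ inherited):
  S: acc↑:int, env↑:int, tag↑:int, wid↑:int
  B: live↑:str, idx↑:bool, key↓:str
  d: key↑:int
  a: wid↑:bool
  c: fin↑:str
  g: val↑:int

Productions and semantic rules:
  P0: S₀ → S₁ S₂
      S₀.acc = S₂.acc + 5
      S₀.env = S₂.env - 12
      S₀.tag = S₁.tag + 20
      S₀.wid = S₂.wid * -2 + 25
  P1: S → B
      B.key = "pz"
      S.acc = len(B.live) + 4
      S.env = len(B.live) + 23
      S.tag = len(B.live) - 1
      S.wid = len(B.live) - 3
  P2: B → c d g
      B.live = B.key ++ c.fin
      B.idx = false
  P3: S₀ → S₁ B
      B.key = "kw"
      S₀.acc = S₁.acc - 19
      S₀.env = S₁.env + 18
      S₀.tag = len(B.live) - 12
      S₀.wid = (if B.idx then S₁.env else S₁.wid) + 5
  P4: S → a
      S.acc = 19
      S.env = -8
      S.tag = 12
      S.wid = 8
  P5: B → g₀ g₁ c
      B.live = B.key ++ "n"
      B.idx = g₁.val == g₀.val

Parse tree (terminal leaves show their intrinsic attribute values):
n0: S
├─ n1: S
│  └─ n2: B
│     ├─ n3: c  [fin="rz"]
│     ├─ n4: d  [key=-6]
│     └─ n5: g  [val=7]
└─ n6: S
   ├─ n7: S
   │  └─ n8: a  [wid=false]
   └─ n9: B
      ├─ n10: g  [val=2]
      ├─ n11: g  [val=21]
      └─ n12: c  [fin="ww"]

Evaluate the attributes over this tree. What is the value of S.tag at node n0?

23

1. n2.key = "pz"  ["pz"]
2. n3.fin = "rz"  [terminal]
3. n4.key = -6  [terminal]
4. n5.val = 7  [terminal]
5. n2.live = "pzrz"  [B.key ++ c.fin]
6. n2.idx = false  [false]
7. n1.acc = 8  [len(B.live) + 4]
8. n1.env = 27  [len(B.live) + 23]
9. n1.tag = 3  [len(B.live) - 1]
10. n1.wid = 1  [len(B.live) - 3]
11. n8.wid = false  [terminal]
12. n7.acc = 19  [19]
13. n7.env = -8  [-8]
14. n7.tag = 12  [12]
15. n7.wid = 8  [8]
16. n9.key = "kw"  ["kw"]
17. n10.val = 2  [terminal]
18. n11.val = 21  [terminal]
19. n12.fin = "ww"  [terminal]
20. n9.live = "kwn"  [B.key ++ "n"]
21. n9.idx = false  [g₁.val == g₀.val]
22. n6.acc = 0  [S₁.acc - 19]
23. n6.env = 10  [S₁.env + 18]
24. n6.tag = -9  [len(B.live) - 12]
25. n6.wid = 13  [(if B.idx then S₁.env else S₁.wid) + 5]
26. n0.acc = 5  [S₂.acc + 5]
27. n0.env = -2  [S₂.env - 12]
28. n0.tag = 23  [S₁.tag + 20]
29. n0.wid = -1  [S₂.wid * -2 + 25]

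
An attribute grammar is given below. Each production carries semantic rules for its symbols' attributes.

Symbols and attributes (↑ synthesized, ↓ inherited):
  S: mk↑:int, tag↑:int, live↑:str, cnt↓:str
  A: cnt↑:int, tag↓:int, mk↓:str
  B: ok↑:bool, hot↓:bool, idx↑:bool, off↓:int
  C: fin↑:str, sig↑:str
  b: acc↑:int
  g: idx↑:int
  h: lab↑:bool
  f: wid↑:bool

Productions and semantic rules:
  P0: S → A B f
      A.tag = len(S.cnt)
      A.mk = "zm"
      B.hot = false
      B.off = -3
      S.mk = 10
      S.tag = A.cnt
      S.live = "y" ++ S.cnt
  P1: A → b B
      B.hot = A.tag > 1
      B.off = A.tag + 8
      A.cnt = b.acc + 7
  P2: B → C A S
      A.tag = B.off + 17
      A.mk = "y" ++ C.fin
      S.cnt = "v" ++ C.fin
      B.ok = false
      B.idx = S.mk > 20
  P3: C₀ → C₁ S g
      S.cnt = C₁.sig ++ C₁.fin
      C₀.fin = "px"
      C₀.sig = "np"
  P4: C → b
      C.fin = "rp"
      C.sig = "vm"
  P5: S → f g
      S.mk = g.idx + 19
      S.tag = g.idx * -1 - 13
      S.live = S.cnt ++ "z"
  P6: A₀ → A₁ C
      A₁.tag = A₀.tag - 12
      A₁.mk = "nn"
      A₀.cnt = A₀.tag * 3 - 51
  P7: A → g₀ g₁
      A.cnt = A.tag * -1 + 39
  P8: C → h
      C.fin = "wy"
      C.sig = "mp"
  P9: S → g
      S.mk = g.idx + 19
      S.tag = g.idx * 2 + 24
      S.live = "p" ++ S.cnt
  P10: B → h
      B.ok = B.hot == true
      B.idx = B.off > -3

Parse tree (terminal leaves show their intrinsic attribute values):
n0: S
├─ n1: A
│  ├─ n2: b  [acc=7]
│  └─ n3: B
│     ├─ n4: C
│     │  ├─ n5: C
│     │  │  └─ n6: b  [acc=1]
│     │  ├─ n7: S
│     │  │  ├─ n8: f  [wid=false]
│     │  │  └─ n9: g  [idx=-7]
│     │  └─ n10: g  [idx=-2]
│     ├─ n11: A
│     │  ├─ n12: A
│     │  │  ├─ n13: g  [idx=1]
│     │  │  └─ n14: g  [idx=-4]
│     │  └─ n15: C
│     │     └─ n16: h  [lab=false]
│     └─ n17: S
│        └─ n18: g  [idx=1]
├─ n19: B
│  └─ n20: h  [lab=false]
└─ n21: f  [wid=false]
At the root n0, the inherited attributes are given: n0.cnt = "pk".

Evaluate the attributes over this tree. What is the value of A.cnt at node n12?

24

1. n0.cnt = "pk"  [given at root]
2. n1.tag = 2  [len(S.cnt)]
3. n1.mk = "zm"  ["zm"]
4. n2.acc = 7  [terminal]
5. n3.hot = true  [A.tag > 1]
6. n3.off = 10  [A.tag + 8]
7. n6.acc = 1  [terminal]
8. n5.fin = "rp"  ["rp"]
9. n5.sig = "vm"  ["vm"]
10. n7.cnt = "vmrp"  [C₁.sig ++ C₁.fin]
11. n8.wid = false  [terminal]
12. n9.idx = -7  [terminal]
13. n7.mk = 12  [g.idx + 19]
14. n7.tag = -6  [g.idx * -1 - 13]
15. n7.live = "vmrpz"  [S.cnt ++ "z"]
16. n10.idx = -2  [terminal]
17. n4.fin = "px"  ["px"]
18. n4.sig = "np"  ["np"]
19. n11.tag = 27  [B.off + 17]
20. n11.mk = "ypx"  ["y" ++ C.fin]
21. n12.tag = 15  [A₀.tag - 12]
22. n12.mk = "nn"  ["nn"]
23. n13.idx = 1  [terminal]
24. n14.idx = -4  [terminal]
25. n12.cnt = 24  [A.tag * -1 + 39]
26. n16.lab = false  [terminal]
27. n15.fin = "wy"  ["wy"]
28. n15.sig = "mp"  ["mp"]
29. n11.cnt = 30  [A₀.tag * 3 - 51]
30. n17.cnt = "vpx"  ["v" ++ C.fin]
31. n18.idx = 1  [terminal]
32. n17.mk = 20  [g.idx + 19]
33. n17.tag = 26  [g.idx * 2 + 24]
34. n17.live = "pvpx"  ["p" ++ S.cnt]
35. n3.ok = false  [false]
36. n3.idx = false  [S.mk > 20]
37. n1.cnt = 14  [b.acc + 7]
38. n19.hot = false  [false]
39. n19.off = -3  [-3]
40. n20.lab = false  [terminal]
41. n19.ok = false  [B.hot == true]
42. n19.idx = false  [B.off > -3]
43. n21.wid = false  [terminal]
44. n0.mk = 10  [10]
45. n0.tag = 14  [A.cnt]
46. n0.live = "ypk"  ["y" ++ S.cnt]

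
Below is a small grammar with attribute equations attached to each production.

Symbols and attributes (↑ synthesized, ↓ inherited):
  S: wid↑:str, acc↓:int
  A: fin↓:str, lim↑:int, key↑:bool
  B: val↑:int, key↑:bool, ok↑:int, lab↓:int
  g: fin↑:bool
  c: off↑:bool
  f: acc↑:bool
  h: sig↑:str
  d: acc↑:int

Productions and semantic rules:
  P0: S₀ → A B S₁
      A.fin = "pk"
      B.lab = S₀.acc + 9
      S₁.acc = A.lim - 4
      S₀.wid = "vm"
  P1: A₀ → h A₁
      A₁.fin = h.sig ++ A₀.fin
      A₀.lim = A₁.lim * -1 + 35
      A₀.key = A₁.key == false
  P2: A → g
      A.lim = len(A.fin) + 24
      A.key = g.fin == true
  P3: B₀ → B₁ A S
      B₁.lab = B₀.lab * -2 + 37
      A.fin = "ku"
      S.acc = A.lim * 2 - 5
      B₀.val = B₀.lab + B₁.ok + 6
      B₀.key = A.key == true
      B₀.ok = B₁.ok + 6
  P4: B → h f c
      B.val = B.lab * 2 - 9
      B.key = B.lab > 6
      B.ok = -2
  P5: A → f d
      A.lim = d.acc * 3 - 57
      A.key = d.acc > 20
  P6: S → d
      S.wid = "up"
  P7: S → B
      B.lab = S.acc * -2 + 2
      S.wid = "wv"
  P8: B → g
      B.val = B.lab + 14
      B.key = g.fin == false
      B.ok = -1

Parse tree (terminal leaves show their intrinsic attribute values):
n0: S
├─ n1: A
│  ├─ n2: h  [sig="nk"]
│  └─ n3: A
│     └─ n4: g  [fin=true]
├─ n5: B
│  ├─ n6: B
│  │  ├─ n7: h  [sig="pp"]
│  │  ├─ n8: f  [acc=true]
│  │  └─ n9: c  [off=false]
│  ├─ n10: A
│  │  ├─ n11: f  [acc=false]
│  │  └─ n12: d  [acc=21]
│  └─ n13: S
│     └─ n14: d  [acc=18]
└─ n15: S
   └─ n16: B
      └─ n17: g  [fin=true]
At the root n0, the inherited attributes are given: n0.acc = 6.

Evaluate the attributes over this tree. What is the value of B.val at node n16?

10

1. n0.acc = 6  [given at root]
2. n1.fin = "pk"  ["pk"]
3. n2.sig = "nk"  [terminal]
4. n3.fin = "nkpk"  [h.sig ++ A₀.fin]
5. n4.fin = true  [terminal]
6. n3.lim = 28  [len(A.fin) + 24]
7. n3.key = true  [g.fin == true]
8. n1.lim = 7  [A₁.lim * -1 + 35]
9. n1.key = false  [A₁.key == false]
10. n5.lab = 15  [S₀.acc + 9]
11. n6.lab = 7  [B₀.lab * -2 + 37]
12. n7.sig = "pp"  [terminal]
13. n8.acc = true  [terminal]
14. n9.off = false  [terminal]
15. n6.val = 5  [B.lab * 2 - 9]
16. n6.key = true  [B.lab > 6]
17. n6.ok = -2  [-2]
18. n10.fin = "ku"  ["ku"]
19. n11.acc = false  [terminal]
20. n12.acc = 21  [terminal]
21. n10.lim = 6  [d.acc * 3 - 57]
22. n10.key = true  [d.acc > 20]
23. n13.acc = 7  [A.lim * 2 - 5]
24. n14.acc = 18  [terminal]
25. n13.wid = "up"  ["up"]
26. n5.val = 19  [B₀.lab + B₁.ok + 6]
27. n5.key = true  [A.key == true]
28. n5.ok = 4  [B₁.ok + 6]
29. n15.acc = 3  [A.lim - 4]
30. n16.lab = -4  [S.acc * -2 + 2]
31. n17.fin = true  [terminal]
32. n16.val = 10  [B.lab + 14]
33. n16.key = false  [g.fin == false]
34. n16.ok = -1  [-1]
35. n15.wid = "wv"  ["wv"]
36. n0.wid = "vm"  ["vm"]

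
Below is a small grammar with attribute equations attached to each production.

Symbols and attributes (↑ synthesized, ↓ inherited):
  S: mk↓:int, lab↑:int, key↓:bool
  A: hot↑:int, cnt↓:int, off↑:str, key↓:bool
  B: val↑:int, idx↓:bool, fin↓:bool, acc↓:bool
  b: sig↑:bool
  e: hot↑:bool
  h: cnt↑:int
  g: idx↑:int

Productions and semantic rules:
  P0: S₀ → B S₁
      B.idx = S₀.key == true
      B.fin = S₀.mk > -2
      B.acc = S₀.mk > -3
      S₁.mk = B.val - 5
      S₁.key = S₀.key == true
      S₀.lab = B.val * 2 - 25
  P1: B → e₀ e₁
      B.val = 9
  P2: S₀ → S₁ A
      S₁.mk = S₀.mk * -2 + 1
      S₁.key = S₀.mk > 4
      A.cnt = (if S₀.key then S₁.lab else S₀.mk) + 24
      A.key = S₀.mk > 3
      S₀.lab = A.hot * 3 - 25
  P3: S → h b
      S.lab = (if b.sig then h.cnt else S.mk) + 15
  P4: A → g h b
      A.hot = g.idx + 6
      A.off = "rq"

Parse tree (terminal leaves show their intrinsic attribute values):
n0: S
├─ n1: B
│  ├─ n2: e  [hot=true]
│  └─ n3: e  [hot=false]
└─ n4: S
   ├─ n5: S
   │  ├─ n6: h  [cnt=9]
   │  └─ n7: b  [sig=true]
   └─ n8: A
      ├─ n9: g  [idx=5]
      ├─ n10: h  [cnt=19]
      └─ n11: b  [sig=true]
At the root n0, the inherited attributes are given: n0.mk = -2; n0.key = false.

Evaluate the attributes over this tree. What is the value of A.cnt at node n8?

1. n0.mk = -2  [given at root]
2. n0.key = false  [given at root]
3. n1.idx = false  [S₀.key == true]
4. n1.fin = false  [S₀.mk > -2]
5. n1.acc = true  [S₀.mk > -3]
6. n2.hot = true  [terminal]
7. n3.hot = false  [terminal]
8. n1.val = 9  [9]
9. n4.mk = 4  [B.val - 5]
10. n4.key = false  [S₀.key == true]
11. n5.mk = -7  [S₀.mk * -2 + 1]
12. n5.key = false  [S₀.mk > 4]
13. n6.cnt = 9  [terminal]
14. n7.sig = true  [terminal]
15. n5.lab = 24  [(if b.sig then h.cnt else S.mk) + 15]
16. n8.cnt = 28  [(if S₀.key then S₁.lab else S₀.mk) + 24]
17. n8.key = true  [S₀.mk > 3]
18. n9.idx = 5  [terminal]
19. n10.cnt = 19  [terminal]
20. n11.sig = true  [terminal]
21. n8.hot = 11  [g.idx + 6]
22. n8.off = "rq"  ["rq"]
23. n4.lab = 8  [A.hot * 3 - 25]
24. n0.lab = -7  [B.val * 2 - 25]

28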